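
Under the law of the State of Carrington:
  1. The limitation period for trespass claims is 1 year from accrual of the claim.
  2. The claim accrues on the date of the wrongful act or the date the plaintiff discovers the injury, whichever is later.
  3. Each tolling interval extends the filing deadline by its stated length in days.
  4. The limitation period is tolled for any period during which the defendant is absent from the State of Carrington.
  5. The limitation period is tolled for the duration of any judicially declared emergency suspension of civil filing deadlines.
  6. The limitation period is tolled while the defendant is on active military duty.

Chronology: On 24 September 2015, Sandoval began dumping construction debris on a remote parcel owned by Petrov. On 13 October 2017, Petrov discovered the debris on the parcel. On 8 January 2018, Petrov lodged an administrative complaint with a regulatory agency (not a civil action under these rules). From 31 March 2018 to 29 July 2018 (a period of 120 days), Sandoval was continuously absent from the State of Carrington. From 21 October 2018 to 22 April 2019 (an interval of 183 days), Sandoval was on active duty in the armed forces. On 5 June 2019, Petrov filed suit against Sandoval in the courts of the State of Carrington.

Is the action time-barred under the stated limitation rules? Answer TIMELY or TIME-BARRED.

Because discovery on 13 October 2017 post-dates the 24 September 2015 act, accrual under the later-of rule falls on 13 October 2017.
1 year from 13 October 2017 is 13 October 2018.
The period was tolled for 120 days by the defendant's absence from the jurisdiction (31 March 2018 to 29 July 2018), pushing the deadline to 10 February 2019.
The period was tolled for 183 days by the defendant's active military service (21 October 2018 to 22 April 2019), pushing the deadline to 12 August 2019.
Nothing else in the chronology tolls or restarts the period.
Petrov filed on 5 June 2019, before the 12 August 2019 deadline, so the action is timely.

TIMELY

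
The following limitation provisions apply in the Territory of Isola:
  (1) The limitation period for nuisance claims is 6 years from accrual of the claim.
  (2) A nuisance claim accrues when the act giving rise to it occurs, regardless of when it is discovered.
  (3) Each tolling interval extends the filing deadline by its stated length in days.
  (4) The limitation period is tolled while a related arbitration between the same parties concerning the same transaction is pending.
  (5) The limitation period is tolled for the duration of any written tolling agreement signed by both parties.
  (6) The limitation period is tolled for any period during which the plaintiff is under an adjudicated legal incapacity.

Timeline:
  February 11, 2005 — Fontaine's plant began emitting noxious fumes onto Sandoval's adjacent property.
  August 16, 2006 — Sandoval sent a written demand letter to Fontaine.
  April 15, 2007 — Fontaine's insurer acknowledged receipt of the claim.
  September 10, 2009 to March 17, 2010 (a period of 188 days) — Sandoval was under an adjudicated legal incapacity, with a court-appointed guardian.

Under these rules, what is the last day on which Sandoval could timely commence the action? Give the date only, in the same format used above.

The claim accrued on February 11, 2005, the date of the act.
Adding the 6 years base period to February 11, 2005 gives a deadline of February 11, 2011, before any tolling.
The period was tolled for 188 days by the plaintiff's legal incapacity (September 10, 2009 to March 17, 2010), pushing the deadline to August 18, 2011.
Nothing else in the chronology tolls or restarts the period.

August 18, 2011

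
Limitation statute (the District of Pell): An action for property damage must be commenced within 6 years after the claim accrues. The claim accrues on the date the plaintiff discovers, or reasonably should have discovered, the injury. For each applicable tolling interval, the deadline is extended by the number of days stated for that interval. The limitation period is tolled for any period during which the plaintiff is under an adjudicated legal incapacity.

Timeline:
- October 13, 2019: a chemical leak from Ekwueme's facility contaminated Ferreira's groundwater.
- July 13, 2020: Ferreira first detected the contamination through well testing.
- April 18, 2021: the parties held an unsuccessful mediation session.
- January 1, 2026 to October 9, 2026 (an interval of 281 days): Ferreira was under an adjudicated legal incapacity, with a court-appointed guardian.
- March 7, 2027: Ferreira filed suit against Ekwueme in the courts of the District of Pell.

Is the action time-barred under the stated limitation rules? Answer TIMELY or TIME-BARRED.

Under the discovery rule, the claim accrued on July 13, 2020, when Ferreira discovered the injury — not on the October 13, 2019 date of the underlying act.
Adding the 6 years base period to July 13, 2020 gives a deadline of July 13, 2026, before any tolling.
The plaintiff's legal incapacity from January 1, 2026 to October 9, 2026 tolled the period for 281 days, extending the deadline to April 20, 2027.
Nothing else in the chronology tolls or restarts the period.
Filing on March 7, 2027 beat the April 20, 2027 deadline — the action is timely.

TIMELY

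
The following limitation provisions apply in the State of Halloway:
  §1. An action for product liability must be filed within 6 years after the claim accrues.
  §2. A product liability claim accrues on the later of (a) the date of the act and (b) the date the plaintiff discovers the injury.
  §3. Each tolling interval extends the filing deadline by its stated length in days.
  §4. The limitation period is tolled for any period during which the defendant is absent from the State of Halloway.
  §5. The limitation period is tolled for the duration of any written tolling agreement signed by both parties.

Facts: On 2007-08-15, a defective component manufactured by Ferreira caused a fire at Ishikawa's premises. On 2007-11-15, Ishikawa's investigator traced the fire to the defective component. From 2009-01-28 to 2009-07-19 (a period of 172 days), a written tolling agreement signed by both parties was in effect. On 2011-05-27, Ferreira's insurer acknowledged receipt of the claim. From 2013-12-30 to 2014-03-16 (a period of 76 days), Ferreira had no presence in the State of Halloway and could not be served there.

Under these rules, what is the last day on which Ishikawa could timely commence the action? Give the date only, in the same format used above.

2014-07-21

Taking the later of the act (2007-08-15) and discovery (2007-11-15), the claim accrued on 2007-11-15.
6 years from 2007-11-15 is 2013-11-15.
Because the written tolling agreement ran from 2009-01-28 to 2009-07-19, the deadline is extended by 172 days to 2014-05-06.
The defendant's absence from the jurisdiction from 2013-12-30 to 2014-03-16 tolled the period for 76 days, extending the deadline to 2014-07-21.
The other events in the timeline have no effect on the limitation period under the stated rules.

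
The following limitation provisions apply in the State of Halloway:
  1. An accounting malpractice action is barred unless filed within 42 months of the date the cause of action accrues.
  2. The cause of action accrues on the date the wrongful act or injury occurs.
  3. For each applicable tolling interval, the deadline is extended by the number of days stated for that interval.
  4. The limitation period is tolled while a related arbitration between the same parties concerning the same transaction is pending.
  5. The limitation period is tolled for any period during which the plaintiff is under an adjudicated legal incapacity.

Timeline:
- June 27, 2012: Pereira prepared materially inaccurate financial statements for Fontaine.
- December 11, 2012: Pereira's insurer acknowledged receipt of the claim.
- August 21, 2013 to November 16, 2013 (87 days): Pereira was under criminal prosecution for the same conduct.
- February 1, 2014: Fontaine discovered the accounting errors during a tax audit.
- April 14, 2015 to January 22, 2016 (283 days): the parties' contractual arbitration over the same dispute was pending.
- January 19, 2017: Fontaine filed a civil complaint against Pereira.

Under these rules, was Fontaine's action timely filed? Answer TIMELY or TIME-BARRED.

The claim accrued on June 27, 2012, when the wrongful act occurred; under the stated occurrence rule the February 1, 2014 discovery does not delay accrual.
The untolled deadline — 42 months after June 27, 2012 — is December 27, 2015.
Because the pending related arbitration ran from April 14, 2015 to January 22, 2016, the deadline is extended by 283 days to October 5, 2016.
No stated provision tolls the period for a criminal prosecution, so the interval from August 21, 2013 to November 16, 2013 has no effect on the deadline.
The other events in the timeline have no effect on the limitation period under the stated rules.
The January 19, 2017 filing falls after the October 5, 2016 deadline; the claim is time-barred.

TIME-BARRED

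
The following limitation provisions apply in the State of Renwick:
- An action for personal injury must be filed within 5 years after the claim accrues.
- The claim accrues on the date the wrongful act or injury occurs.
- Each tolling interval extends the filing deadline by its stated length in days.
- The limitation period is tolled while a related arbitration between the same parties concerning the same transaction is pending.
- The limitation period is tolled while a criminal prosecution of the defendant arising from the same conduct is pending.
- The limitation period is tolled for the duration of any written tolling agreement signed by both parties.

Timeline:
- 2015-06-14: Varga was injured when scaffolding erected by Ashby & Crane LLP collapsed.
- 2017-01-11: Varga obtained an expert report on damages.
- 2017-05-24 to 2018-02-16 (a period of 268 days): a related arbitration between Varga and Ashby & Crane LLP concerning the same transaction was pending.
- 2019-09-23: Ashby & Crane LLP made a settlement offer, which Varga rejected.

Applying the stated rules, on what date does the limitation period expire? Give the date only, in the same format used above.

2021-03-09

The limitation period began to run on 2015-06-14.
The untolled deadline — 5 years after 2015-06-14 — is 2020-06-14.
Because the pending related arbitration ran from 2017-05-24 to 2018-02-16, the deadline is extended by 268 days to 2021-03-09.
None of the other events listed affects the running of the period under the stated rules.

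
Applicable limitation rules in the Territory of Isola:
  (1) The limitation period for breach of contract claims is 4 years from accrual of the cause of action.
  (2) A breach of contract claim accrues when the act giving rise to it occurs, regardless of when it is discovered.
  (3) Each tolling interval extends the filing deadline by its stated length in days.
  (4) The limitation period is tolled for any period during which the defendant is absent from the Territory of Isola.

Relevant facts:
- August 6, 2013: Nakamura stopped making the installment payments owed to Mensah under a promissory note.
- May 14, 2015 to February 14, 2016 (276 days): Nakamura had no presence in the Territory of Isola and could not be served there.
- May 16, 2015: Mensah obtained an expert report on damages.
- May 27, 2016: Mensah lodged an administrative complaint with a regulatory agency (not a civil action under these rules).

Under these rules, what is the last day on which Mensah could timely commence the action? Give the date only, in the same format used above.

May 9, 2018

The cause of action accrued on August 6, 2013, the date of the act.
Adding the 4 years base period to August 6, 2013 gives a deadline of August 6, 2017, before any tolling.
The defendant's absence from the jurisdiction from May 14, 2015 to February 14, 2016 tolled the period for 276 days, extending the deadline to May 9, 2018.
None of the other events listed affects the running of the period under the stated rules.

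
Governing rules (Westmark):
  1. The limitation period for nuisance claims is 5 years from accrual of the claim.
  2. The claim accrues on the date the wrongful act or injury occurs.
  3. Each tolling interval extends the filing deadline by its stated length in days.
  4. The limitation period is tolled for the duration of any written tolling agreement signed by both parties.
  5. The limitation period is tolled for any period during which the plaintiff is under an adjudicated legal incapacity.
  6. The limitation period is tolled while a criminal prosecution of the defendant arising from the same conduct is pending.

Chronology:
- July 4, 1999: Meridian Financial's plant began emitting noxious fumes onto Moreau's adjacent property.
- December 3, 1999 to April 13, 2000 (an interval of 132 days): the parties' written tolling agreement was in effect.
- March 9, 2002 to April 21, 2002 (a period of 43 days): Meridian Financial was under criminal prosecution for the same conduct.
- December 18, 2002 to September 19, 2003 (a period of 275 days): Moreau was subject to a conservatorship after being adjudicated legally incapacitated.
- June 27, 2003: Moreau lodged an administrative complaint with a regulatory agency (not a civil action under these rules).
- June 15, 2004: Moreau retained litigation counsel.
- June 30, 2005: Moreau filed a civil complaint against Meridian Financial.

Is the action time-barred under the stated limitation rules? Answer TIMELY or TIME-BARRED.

TIMELY

The limitation period began to run on July 4, 1999.
Adding the 5 years base period to July 4, 1999 gives a deadline of July 4, 2004, before any tolling.
The written tolling agreement from December 3, 1999 to April 13, 2000 tolled the period for 132 days, extending the deadline to November 13, 2004.
Because the pending criminal prosecution ran from March 9, 2002 to April 21, 2002, the deadline is extended by 43 days to December 26, 2004.
Because the plaintiff's legal incapacity ran from December 18, 2002 to September 19, 2003, the deadline is extended by 275 days to September 27, 2005.
Nothing else in the chronology tolls or restarts the period.
Moreau filed on June 30, 2005, before the September 27, 2005 deadline, so the action is timely.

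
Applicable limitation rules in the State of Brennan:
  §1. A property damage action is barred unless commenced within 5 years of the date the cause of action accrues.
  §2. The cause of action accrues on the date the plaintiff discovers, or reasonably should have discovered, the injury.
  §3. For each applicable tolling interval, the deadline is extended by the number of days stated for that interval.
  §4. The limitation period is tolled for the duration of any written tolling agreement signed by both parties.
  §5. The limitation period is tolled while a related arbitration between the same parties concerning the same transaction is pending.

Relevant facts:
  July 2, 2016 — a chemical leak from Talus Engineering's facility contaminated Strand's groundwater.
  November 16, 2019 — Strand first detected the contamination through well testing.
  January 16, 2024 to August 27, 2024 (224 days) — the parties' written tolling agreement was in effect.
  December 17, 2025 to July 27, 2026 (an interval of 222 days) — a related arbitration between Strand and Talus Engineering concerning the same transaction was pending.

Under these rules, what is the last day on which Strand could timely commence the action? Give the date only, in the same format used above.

June 28, 2025

The claim did not accrue until Strand discovered the injury on November 16, 2019; the July 2, 2016 act date does not start the clock under the stated rule.
5 years from November 16, 2019 is November 16, 2024.
The written tolling agreement from January 16, 2024 to August 27, 2024 tolled the period for 224 days, extending the deadline to June 28, 2025.
By the time the pending related arbitration began on December 17, 2025, the limitation period had already expired on June 28, 2025; that interval cannot revive it.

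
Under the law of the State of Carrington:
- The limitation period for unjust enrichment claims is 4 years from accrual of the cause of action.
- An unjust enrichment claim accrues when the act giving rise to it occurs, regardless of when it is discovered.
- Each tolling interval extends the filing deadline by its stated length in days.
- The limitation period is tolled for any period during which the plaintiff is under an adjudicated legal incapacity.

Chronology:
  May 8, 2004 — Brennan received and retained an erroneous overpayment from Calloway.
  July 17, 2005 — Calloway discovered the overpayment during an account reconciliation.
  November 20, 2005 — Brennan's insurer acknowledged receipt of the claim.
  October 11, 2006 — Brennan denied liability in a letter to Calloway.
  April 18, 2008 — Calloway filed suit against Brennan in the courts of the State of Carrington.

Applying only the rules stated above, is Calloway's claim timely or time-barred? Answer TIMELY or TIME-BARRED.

The claim accrued on May 8, 2004, when the wrongful act occurred; under the stated occurrence rule the July 17, 2005 discovery does not delay accrual.
The untolled deadline — 4 years after May 8, 2004 — is May 8, 2008.
Nothing else in the chronology tolls or restarts the period.
The April 18, 2008 filing precedes the May 8, 2008 deadline; the claim is timely.

TIMELY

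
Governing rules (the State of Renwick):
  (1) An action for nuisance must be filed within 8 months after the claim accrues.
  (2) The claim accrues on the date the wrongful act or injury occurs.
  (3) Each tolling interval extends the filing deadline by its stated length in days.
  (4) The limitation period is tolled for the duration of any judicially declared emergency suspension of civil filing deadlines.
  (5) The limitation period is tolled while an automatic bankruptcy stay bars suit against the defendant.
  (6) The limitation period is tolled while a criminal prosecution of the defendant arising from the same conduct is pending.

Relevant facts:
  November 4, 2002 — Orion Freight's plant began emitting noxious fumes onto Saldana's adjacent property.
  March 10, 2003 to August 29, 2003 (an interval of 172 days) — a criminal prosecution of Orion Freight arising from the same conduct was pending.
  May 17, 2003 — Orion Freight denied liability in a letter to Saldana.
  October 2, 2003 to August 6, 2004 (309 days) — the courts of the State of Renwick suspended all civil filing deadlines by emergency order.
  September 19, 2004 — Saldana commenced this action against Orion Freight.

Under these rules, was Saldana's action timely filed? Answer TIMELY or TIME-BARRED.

TIMELY

The claim accrued on November 4, 2002, the date of the act.
8 months from November 4, 2002 is July 4, 2003.
Because the pending criminal prosecution ran from March 10, 2003 to August 29, 2003, the deadline is extended by 172 days to December 23, 2003.
Because the emergency suspension of filing deadlines ran from October 2, 2003 to August 6, 2004, the deadline is extended by 309 days to October 27, 2004.
None of the other events listed affects the running of the period under the stated rules.
Saldana filed on September 19, 2004, before the October 27, 2004 deadline, so the action is timely.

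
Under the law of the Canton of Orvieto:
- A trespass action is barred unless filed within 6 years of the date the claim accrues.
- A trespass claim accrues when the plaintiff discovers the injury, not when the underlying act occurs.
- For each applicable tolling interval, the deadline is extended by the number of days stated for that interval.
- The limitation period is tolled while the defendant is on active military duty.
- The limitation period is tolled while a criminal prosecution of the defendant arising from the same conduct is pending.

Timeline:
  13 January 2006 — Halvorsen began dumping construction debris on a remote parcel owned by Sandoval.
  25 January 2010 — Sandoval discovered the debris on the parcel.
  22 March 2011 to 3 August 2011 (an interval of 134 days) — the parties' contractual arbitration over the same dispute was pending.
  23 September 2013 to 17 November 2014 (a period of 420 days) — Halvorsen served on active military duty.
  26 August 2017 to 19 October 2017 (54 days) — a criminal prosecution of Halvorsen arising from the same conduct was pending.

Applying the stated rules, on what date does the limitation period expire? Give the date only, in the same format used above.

20 March 2017

Under the discovery rule, the claim accrued on 25 January 2010, when Sandoval discovered the injury — not on the 13 January 2006 date of the underlying act.
The untolled deadline — 6 years after 25 January 2010 — is 25 January 2016.
The period was tolled for 420 days by the defendant's active military service (23 September 2013 to 17 November 2014), pushing the deadline to 20 March 2017.
The pending criminal prosecution starting 26 August 2017 came too late — the period had run on 20 March 2017 — and so does not extend the deadline.
The pending related arbitration from 22 March 2011 to 3 August 2011 does not toll the period, because no stated rule makes a pending arbitration a tolling event.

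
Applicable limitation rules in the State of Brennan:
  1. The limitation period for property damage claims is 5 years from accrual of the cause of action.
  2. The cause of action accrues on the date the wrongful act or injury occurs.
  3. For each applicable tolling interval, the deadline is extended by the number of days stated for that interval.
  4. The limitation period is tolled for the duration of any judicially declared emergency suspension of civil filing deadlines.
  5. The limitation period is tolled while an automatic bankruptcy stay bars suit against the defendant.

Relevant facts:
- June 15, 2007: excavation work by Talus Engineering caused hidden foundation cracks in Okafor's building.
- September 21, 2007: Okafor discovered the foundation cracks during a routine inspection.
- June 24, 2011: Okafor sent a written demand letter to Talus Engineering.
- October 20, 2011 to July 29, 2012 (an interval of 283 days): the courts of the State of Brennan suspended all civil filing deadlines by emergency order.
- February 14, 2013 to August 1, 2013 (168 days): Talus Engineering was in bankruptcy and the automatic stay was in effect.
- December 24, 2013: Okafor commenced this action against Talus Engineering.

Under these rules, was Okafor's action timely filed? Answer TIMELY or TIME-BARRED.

The claim accrued on June 15, 2007, when the wrongful act occurred; under the stated occurrence rule the September 21, 2007 discovery does not delay accrual.
5 years from June 15, 2007 is June 15, 2012.
The emergency suspension of filing deadlines from October 20, 2011 to July 29, 2012 tolled the period for 283 days, extending the deadline to March 25, 2013.
The automatic bankruptcy stay from February 14, 2013 to August 1, 2013 tolled the period for 168 days, extending the deadline to September 9, 2013.
None of the other events listed affects the running of the period under the stated rules.
The December 24, 2013 filing falls after the September 9, 2013 deadline; the claim is time-barred.

TIME-BARRED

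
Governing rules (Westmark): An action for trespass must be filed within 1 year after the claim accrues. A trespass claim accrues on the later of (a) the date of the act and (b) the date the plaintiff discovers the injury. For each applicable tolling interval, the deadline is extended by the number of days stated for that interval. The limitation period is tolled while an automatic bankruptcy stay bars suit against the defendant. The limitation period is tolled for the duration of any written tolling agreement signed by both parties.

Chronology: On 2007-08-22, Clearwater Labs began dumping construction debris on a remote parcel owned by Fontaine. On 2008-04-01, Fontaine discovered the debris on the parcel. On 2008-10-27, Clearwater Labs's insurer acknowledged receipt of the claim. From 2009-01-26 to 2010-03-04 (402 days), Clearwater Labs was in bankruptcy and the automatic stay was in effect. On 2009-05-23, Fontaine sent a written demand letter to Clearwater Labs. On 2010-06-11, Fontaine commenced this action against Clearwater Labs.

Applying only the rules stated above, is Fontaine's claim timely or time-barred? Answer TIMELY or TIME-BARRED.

TIME-BARRED

Because discovery on 2008-04-01 post-dates the 2007-08-22 act, accrual under the later-of rule falls on 2008-04-01.
1 year from 2008-04-01 is 2009-04-01.
The automatic bankruptcy stay from 2009-01-26 to 2010-03-04 tolled the period for 402 days, extending the deadline to 2010-05-08.
None of the other events listed affects the running of the period under the stated rules.
Filing on 2010-06-11 missed the 2010-05-08 deadline — the action is time-barred.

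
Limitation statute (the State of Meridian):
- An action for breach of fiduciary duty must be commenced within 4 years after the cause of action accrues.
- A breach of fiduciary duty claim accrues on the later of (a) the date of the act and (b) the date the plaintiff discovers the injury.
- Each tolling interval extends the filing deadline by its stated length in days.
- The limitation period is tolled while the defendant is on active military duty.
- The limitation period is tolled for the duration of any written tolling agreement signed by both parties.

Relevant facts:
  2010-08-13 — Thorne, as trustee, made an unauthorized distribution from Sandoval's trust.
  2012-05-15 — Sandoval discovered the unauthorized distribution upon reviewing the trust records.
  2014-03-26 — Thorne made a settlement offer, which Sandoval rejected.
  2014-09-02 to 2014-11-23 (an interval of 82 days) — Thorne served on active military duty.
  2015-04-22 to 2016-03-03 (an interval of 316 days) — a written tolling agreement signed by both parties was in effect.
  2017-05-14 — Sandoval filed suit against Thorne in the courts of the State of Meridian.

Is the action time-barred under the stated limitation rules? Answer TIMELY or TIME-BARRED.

The claim accrued on 2012-05-15 — the later of the 2010-08-13 act and the 2012-05-15 discovery.
Adding the 4 years base period to 2012-05-15 gives a deadline of 2016-05-15, before any tolling.
The defendant's active military service from 2014-09-02 to 2014-11-23 tolled the period for 82 days, extending the deadline to 2016-08-05.
Because the written tolling agreement ran from 2015-04-22 to 2016-03-03, the deadline is extended by 316 days to 2017-06-17.
The other events in the timeline have no effect on the limitation period under the stated rules.
Sandoval filed on 2017-05-14, before the 2017-06-17 deadline, so the action is timely.

TIMELY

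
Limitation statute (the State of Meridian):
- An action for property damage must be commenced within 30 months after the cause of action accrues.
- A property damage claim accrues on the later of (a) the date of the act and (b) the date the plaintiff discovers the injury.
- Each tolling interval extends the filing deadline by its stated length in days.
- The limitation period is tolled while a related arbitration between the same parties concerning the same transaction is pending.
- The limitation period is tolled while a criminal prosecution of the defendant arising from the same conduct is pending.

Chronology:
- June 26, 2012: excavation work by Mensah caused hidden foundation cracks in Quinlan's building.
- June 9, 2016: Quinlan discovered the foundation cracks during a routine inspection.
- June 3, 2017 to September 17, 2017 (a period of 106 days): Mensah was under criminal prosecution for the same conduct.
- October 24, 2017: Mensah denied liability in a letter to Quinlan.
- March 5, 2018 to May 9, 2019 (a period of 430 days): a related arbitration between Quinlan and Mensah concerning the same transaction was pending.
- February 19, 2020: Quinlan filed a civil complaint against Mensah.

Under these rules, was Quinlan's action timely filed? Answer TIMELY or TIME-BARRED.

TIMELY

Taking the later of the act (June 26, 2012) and discovery (June 9, 2016), the claim accrued on June 9, 2016.
Adding the 30 months base period to June 9, 2016 gives a deadline of December 9, 2018, before any tolling.
The period was tolled for 106 days by the pending criminal prosecution (June 3, 2017 to September 17, 2017), pushing the deadline to March 25, 2019.
Because the pending related arbitration ran from March 5, 2018 to May 9, 2019, the deadline is extended by 430 days to May 28, 2020.
Nothing else in the chronology tolls or restarts the period.
Quinlan filed on February 19, 2020, before the May 28, 2020 deadline, so the action is timely.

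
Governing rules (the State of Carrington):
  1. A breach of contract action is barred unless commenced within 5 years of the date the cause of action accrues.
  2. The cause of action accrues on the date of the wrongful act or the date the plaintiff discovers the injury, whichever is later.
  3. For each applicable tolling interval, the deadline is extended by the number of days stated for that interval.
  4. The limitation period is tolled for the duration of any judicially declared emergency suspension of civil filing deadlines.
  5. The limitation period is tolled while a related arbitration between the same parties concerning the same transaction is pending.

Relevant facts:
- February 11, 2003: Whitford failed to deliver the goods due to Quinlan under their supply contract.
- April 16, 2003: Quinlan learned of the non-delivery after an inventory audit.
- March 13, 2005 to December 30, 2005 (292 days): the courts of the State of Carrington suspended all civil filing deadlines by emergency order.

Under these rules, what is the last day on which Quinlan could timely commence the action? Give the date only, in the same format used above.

February 2, 2009

Because discovery on April 16, 2003 post-dates the February 11, 2003 act, accrual under the later-of rule falls on April 16, 2003.
The untolled deadline — 5 years after April 16, 2003 — is April 16, 2008.
Because the emergency suspension of filing deadlines ran from March 13, 2005 to December 30, 2005, the deadline is extended by 292 days to February 2, 2009.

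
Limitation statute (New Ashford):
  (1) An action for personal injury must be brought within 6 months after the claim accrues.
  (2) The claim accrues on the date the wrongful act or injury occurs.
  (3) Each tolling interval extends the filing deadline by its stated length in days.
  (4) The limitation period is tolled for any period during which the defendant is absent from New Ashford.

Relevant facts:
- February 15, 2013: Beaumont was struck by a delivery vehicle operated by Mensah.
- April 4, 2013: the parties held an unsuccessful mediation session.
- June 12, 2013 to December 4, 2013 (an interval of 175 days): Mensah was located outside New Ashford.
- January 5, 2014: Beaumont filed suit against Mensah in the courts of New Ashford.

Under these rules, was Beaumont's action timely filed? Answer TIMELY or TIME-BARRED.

TIMELY

The claim accrued on February 15, 2013, when the wrongful act occurred.
Adding the 6 months base period to February 15, 2013 gives a deadline of August 15, 2013, before any tolling.
The period was tolled for 175 days by the defendant's absence from the jurisdiction (June 12, 2013 to December 4, 2013), pushing the deadline to February 6, 2014.
None of the other events listed affects the running of the period under the stated rules.
Filing on January 5, 2014 beat the February 6, 2014 deadline — the action is timely.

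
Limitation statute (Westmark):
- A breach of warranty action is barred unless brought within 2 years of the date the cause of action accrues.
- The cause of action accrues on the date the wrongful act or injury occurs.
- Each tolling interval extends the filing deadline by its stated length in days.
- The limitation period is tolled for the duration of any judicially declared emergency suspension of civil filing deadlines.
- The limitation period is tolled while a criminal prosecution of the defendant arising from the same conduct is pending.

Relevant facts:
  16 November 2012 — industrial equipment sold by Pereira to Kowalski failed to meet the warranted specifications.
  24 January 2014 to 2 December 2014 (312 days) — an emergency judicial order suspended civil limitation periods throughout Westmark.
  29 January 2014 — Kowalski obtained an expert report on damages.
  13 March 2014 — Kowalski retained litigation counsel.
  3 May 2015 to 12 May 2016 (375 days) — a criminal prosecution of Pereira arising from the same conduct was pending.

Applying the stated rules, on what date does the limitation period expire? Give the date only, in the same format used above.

3 October 2016

The cause of action accrued on 16 November 2012, the date of the act.
Adding the 2 years base period to 16 November 2012 gives a deadline of 16 November 2014, before any tolling.
The period was tolled for 312 days by the emergency suspension of filing deadlines (24 January 2014 to 2 December 2014), pushing the deadline to 24 September 2015.
The period was tolled for 375 days by the pending criminal prosecution (3 May 2015 to 12 May 2016), pushing the deadline to 3 October 2016.
None of the other events listed affects the running of the period under the stated rules.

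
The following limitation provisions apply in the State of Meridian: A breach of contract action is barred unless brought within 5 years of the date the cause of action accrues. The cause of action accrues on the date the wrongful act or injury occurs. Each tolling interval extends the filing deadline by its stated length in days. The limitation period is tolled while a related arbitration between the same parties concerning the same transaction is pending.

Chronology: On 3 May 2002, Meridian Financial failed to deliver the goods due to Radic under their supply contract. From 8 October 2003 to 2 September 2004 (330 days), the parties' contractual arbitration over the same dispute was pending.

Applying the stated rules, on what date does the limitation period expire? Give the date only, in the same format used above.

The cause of action accrued on 3 May 2002, the date of the act.
The untolled deadline — 5 years after 3 May 2002 — is 3 May 2007.
The pending related arbitration from 8 October 2003 to 2 September 2004 tolled the period for 330 days, extending the deadline to 28 March 2008.

28 March 2008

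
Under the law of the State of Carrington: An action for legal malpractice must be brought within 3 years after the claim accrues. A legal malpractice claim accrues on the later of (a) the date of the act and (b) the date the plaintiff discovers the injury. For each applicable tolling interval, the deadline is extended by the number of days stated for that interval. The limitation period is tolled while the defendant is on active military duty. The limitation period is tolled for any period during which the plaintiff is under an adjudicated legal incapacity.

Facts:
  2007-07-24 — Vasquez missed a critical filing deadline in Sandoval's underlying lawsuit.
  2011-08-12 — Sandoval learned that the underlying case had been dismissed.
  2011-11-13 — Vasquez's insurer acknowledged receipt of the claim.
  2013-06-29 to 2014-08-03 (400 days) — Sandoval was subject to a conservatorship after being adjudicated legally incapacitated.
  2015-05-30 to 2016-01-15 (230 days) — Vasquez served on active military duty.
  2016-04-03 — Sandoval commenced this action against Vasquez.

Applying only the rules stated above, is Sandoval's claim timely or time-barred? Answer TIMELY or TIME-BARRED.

TIMELY

Taking the later of the act (2007-07-24) and discovery (2011-08-12), the claim accrued on 2011-08-12.
The untolled deadline — 3 years after 2011-08-12 — is 2014-08-12.
The period was tolled for 400 days by the plaintiff's legal incapacity (2013-06-29 to 2014-08-03), pushing the deadline to 2015-09-16.
The period was tolled for 230 days by the defendant's active military service (2015-05-30 to 2016-01-15), pushing the deadline to 2016-05-03.
None of the other events listed affects the running of the period under the stated rules.
The 2016-04-03 filing precedes the 2016-05-03 deadline; the claim is timely.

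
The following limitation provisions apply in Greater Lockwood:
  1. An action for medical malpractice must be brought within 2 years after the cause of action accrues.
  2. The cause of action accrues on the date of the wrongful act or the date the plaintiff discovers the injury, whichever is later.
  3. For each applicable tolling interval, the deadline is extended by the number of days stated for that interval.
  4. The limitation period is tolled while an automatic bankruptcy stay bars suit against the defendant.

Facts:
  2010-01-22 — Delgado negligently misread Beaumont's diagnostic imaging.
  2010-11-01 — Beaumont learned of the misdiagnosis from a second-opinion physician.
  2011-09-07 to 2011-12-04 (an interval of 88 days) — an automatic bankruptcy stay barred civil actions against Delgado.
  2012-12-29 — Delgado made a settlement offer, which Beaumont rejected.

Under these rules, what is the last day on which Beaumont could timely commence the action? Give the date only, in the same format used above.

The claim accrued on 2010-11-01 — the later of the 2010-01-22 act and the 2010-11-01 discovery.
The untolled deadline — 2 years after 2010-11-01 — is 2012-11-01.
The period was tolled for 88 days by the automatic bankruptcy stay (2011-09-07 to 2011-12-04), pushing the deadline to 2013-01-28.
Nothing else in the chronology tolls or restarts the period.

2013-01-28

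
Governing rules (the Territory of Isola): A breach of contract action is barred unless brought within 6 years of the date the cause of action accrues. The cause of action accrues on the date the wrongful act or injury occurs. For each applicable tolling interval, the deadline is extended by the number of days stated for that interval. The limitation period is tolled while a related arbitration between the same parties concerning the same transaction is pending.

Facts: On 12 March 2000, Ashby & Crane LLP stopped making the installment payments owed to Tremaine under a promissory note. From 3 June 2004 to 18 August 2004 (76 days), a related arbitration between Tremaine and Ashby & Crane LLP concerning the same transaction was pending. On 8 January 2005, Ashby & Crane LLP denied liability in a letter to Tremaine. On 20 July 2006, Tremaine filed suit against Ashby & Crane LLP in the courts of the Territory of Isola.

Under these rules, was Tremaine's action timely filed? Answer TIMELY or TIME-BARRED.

The limitation period began to run on 12 March 2000.
Adding the 6 years base period to 12 March 2000 gives a deadline of 12 March 2006, before any tolling.
Because the pending related arbitration ran from 3 June 2004 to 18 August 2004, the deadline is extended by 76 days to 27 May 2006.
The other events in the timeline have no effect on the limitation period under the stated rules.
The 20 July 2006 filing falls after the 27 May 2006 deadline; the claim is time-barred.

TIME-BARRED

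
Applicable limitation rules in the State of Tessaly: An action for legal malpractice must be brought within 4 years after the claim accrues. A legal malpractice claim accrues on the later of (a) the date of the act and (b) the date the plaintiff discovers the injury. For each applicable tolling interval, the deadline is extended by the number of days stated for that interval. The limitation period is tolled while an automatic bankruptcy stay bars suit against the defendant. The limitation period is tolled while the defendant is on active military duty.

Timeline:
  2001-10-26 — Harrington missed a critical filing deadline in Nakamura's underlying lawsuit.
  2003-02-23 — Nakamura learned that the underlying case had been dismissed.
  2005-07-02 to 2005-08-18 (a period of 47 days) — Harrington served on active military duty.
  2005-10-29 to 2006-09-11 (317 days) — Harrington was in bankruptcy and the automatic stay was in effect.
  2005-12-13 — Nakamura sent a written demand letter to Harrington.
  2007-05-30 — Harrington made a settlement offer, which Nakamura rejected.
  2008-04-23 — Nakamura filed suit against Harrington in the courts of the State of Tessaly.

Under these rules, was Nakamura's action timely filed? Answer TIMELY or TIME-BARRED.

TIME-BARRED

Taking the later of the act (2001-10-26) and discovery (2003-02-23), the claim accrued on 2003-02-23.
The untolled deadline — 4 years after 2003-02-23 — is 2007-02-23.
The defendant's active military service from 2005-07-02 to 2005-08-18 tolled the period for 47 days, extending the deadline to 2007-04-11.
The automatic bankruptcy stay from 2005-10-29 to 2006-09-11 tolled the period for 317 days, extending the deadline to 2008-02-22.
Nothing else in the chronology tolls or restarts the period.
The 2008-04-23 filing falls after the 2008-02-22 deadline; the claim is time-barred.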